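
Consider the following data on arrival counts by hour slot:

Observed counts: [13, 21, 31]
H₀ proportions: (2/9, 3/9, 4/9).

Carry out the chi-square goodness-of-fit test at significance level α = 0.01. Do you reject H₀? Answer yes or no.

n = 65; E_i = n·p_i = [14.44, 21.67, 28.89]
χ² = (13−14.44)²/14.44 + (21−21.67)²/21.67 + (31−28.89)²/28.89 = 0.3192
df = 2
p-value (upper-tail) = 0.85247
At α=0.01: p ≥ α → fail to reject H₀

reject H₀: no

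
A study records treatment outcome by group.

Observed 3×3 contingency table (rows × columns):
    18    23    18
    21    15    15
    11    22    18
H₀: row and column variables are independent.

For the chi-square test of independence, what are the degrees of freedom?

df = (r−1)(c−1) = (3−1)·(3−1) = 4

degrees of freedom = 4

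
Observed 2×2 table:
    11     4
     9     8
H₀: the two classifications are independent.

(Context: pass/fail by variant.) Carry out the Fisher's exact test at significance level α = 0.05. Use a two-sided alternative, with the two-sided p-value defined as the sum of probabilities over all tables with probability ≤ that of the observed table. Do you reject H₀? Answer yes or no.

Margins: r₁=15, r₂=17, c₁=20, c₂=12, n=32
p_obs = C(15,11)·C(17,9)/C(32,20); sum pmf over tables with pmf ≤ p_obs
p-value (two-sided) = 0.29066
At α=0.05: p ≥ α → fail to reject H₀

reject H₀: no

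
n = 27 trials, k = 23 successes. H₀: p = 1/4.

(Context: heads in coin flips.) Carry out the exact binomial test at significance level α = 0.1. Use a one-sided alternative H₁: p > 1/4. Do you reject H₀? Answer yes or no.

reject H₀: yes

Exact binomial: n=27, k=23, p₀=1/4=0.2500
P(X≥23) from Σ C(n,i)·p₀^i·(1−p₀)^(n−i)
p-value (one-sided, H₁ greater) = 0.00000
At α=0.1: p < α → reject H₀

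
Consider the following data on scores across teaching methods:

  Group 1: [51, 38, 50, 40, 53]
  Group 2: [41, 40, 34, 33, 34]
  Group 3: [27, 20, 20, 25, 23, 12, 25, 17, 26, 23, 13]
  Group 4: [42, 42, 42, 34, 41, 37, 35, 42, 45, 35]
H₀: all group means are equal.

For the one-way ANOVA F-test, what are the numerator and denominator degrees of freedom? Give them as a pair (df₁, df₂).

degrees of freedom = [3, 27]

k = 4 groups, N = 31 total
df = (k−1, N−k) = (4−1, 31−4) = (3, 27)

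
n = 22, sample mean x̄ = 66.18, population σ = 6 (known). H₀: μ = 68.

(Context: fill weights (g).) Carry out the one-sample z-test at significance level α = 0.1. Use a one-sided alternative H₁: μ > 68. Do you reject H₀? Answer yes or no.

SE = σ/√n = 6/√22 = 1.2792
z = (x̄−μ₀)/SE = (66.18−68)/1.2792 = -1.4228
p-value (one-sided, H₁ greater) = 0.92260
At α=0.1: p ≥ α → fail to reject H₀

reject H₀: no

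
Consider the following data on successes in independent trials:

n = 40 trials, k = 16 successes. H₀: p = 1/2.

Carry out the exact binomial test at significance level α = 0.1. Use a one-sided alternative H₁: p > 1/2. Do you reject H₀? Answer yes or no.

Exact binomial: n=40, k=16, p₀=1/2=0.5000
P(X≥16) from Σ C(n,i)·p₀^i·(1−p₀)^(n−i)
p-value (one-sided, H₁ greater) = 0.92307
At α=0.1: p ≥ α → fail to reject H₀

reject H₀: no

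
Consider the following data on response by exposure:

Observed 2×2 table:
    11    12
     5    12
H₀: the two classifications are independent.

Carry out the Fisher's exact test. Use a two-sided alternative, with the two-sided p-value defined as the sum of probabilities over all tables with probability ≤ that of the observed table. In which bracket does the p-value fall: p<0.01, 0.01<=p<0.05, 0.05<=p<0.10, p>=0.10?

Margins: r₁=23, r₂=17, c₁=16, c₂=24, n=40
p_obs = C(23,11)·C(17,5)/C(40,16); sum pmf over tables with pmf ≤ p_obs
p-value (two-sided) = 0.33222
→ bracket: p>=0.10

p-value bracket: p>=0.10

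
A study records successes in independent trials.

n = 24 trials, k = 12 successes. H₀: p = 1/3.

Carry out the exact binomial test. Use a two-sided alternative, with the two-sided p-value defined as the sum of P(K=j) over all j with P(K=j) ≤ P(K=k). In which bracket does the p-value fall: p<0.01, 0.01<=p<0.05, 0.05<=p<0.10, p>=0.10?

p-value bracket: 0.05<=p<0.10

Exact binomial: n=24, k=12, p₀=1/3=0.3333
P(X=j) = C(n,j)·p₀^j·(1−p₀)^(n−j); p = Σ P(X=j) over j with P(X=j) ≤ P(X=12)
p-value (two-sided) = 0.08756
→ bracket: 0.05<=p<0.10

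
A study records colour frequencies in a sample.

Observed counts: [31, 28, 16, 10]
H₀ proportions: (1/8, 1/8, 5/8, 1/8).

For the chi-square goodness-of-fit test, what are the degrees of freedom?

degrees of freedom = 3

df = k − 1 = 4 − 1 = 3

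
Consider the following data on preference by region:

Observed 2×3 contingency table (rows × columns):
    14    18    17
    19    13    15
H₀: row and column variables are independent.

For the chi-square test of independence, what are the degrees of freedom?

degrees of freedom = 2

df = (r−1)(c−1) = (2−1)·(3−1) = 2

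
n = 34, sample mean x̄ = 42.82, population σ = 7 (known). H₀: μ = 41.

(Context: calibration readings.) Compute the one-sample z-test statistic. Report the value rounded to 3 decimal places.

SE = σ/√n = 7/√34 = 1.2005
z = (x̄−μ₀)/SE = (42.82−41)/1.2005 = 1.5160

test statistic = 1.516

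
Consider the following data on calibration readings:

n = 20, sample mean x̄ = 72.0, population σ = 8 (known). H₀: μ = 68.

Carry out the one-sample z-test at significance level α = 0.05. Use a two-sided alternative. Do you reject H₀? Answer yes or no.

SE = σ/√n = 8/√20 = 1.7889
z = (x̄−μ₀)/SE = (72.0−68)/1.7889 = 2.2361
p-value (two-sided) = 0.02535
At α=0.05: p < α → reject H₀

reject H₀: yes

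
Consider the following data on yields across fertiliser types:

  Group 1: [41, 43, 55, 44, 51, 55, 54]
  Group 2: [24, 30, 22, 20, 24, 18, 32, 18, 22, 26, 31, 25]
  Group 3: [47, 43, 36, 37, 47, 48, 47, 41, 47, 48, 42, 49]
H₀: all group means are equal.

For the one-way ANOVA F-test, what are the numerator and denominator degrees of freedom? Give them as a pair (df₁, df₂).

k = 3 groups, N = 31 total
df = (k−1, N−k) = (3−1, 31−3) = (2, 28)

degrees of freedom = [2, 28]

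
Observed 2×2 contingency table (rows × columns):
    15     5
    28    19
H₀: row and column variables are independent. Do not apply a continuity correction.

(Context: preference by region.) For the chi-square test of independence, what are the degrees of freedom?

degrees of freedom = 1

df = (r−1)(c−1) = (2−1)·(2−1) = 1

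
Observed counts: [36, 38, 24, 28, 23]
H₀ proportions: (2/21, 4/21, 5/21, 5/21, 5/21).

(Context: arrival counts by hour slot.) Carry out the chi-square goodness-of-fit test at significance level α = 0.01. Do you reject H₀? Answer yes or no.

n = 149; E_i = n·p_i = [14.19, 28.38, 35.48, 35.48, 35.48]
χ² = (36−14.19)²/14.19 + (38−28.38)²/28.38 + (24−35.48)²/35.48 + (28−35.48)²/35.48 + (23−35.48)²/35.48 = 46.4550
df = 4
p-value (upper-tail) = 0.00000
At α=0.01: p < α → reject H₀

reject H₀: yes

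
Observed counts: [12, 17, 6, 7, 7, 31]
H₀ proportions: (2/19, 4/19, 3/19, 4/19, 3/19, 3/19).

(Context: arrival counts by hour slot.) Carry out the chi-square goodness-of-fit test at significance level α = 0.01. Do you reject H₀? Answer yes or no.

reject H₀: yes

n = 80; E_i = n·p_i = [8.42, 16.84, 12.63, 16.84, 12.63, 12.63]
χ² = (12−8.42)²/8.42 + (17−16.84)²/16.84 + (6−12.63)²/12.63 + (7−16.84)²/16.84 + (7−12.63)²/12.63 + (31−12.63)²/12.63 = 39.9771
df = 5
p-value (upper-tail) = 0.00000
At α=0.01: p < α → reject H₀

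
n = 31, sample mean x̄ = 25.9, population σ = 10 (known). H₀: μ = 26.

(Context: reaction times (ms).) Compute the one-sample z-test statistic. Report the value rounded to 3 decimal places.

test statistic = -0.056

SE = σ/√n = 10/√31 = 1.7961
z = (x̄−μ₀)/SE = (25.9−26)/1.7961 = -0.0557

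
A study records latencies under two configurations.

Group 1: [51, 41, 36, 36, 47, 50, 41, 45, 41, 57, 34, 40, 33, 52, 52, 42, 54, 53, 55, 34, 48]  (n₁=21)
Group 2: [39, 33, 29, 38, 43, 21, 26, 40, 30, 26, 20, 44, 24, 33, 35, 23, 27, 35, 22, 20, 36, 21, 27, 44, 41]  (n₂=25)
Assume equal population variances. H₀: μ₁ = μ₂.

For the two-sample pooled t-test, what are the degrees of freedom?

degrees of freedom = 44

df = n₁ + n₂ − 2 = 21 + 25 − 2 = 44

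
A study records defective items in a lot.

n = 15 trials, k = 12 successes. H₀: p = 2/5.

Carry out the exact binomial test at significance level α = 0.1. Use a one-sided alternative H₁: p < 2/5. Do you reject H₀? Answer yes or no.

Exact binomial: n=15, k=12, p₀=2/5=0.4000
P(X≤12) from Σ C(n,i)·p₀^i·(1−p₀)^(n−i)
p-value (one-sided, H₁ less) = 0.99972
At α=0.1: p ≥ α → fail to reject H₀

reject H₀: no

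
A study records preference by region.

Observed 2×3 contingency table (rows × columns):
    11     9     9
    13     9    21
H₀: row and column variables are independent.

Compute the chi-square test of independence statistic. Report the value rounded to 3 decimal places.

test statistic = 2.333

Row totals [29, 43], col totals [24, 18, 30], n=72
χ² = (11−9.67)²/9.67 + (9−7.25)²/7.25 + (9−12.08)²/12.08 + (13−14.33)²/14.33 + (9−10.75)²/10.75 + (21−17.92)²/17.92 = 2.3326
df = 2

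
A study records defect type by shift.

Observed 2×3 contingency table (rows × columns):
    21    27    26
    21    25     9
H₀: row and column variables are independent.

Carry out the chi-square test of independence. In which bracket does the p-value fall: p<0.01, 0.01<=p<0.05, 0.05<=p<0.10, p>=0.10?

Row totals [74, 55], col totals [42, 52, 35], n=129
χ² = (21−24.09)²/24.09 + (27−29.83)²/29.83 + (26−20.08)²/20.08 + (21−17.91)²/17.91 + (25−22.17)²/22.17 + (9−14.92)²/14.92 = 5.6584
df = 2
p-value (upper-tail) = 0.05906
→ bracket: 0.05<=p<0.10

p-value bracket: 0.05<=p<0.10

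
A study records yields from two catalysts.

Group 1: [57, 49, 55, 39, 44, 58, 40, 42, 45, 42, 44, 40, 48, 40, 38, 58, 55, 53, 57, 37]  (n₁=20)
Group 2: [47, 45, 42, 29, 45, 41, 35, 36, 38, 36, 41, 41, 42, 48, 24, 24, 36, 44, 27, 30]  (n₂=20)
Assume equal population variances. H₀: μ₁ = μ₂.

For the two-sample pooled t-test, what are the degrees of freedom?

df = n₁ + n₂ − 2 = 20 + 20 − 2 = 38

degrees of freedom = 38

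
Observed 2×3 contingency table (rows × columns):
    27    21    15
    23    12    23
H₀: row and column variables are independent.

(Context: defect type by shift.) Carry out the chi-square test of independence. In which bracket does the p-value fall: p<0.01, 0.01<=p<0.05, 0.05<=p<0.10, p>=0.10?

Row totals [63, 58], col totals [50, 33, 38], n=121
χ² = (27−26.03)²/26.03 + (21−17.18)²/17.18 + (15−19.79)²/19.79 + (23−23.97)²/23.97 + (12−15.82)²/15.82 + (23−18.21)²/18.21 = 4.2594
df = 2
p-value (upper-tail) = 0.11887
→ bracket: p>=0.10

p-value bracket: p>=0.10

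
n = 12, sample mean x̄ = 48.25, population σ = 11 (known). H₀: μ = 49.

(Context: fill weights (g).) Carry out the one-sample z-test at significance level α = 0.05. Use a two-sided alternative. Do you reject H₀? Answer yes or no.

reject H₀: no

SE = σ/√n = 11/√12 = 3.1754
z = (x̄−μ₀)/SE = (48.25−49)/3.1754 = -0.2362
p-value (two-sided) = 0.81329
At α=0.05: p ≥ α → fail to reject H₀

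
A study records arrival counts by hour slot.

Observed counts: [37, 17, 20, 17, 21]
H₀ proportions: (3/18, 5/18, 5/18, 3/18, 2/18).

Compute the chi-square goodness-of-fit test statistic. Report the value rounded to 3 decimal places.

test statistic = 34.405

n = 112; E_i = n·p_i = [18.67, 31.11, 31.11, 18.67, 12.44]
χ² = (37−18.67)²/18.67 + (17−31.11)²/31.11 + (20−31.11)²/31.11 + (17−18.67)²/18.67 + (21−12.44)²/12.44 = 34.4054
df = 4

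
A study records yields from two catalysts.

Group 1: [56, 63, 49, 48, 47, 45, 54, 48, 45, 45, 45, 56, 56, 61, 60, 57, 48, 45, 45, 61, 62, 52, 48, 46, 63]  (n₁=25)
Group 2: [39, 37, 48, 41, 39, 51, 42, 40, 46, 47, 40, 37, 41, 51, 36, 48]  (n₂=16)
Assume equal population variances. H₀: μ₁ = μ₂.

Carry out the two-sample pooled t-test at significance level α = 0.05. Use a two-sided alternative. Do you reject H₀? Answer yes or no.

x̄₁=52.200, s₁=6.683, n₁=25
x̄₂=42.688, s₂=5.043, n₂=16
s_p² = [24·6.683² + 15·5.043²]/39 = 37.2676
SE = √(s_p²·(1/25+1/16)) = 1.9545
t = (52.200−42.688)/1.9545 = 4.8671
df = 39
p-value (two-sided) = 0.00002
At α=0.05: p < α → reject H₀

reject H₀: yes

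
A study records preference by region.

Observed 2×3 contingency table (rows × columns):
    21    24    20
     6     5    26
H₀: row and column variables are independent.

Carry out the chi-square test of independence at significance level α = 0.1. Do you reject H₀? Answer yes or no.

reject H₀: yes

Row totals [65, 37], col totals [27, 29, 46], n=102
χ² = (21−17.21)²/17.21 + (24−18.48)²/18.48 + (20−29.31)²/29.31 + (6−9.79)²/9.79 + (5−10.52)²/10.52 + (26−16.69)²/16.69 = 15.0090
df = 2
p-value (upper-tail) = 0.00055
At α=0.1: p < α → reject H₀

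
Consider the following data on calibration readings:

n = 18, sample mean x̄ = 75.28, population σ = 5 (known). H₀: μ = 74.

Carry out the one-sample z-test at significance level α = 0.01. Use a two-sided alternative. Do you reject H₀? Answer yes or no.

reject H₀: no

SE = σ/√n = 5/√18 = 1.1785
z = (x̄−μ₀)/SE = (75.28−74)/1.1785 = 1.0861
p-value (two-sided) = 0.27743
At α=0.01: p ≥ α → fail to reject H₀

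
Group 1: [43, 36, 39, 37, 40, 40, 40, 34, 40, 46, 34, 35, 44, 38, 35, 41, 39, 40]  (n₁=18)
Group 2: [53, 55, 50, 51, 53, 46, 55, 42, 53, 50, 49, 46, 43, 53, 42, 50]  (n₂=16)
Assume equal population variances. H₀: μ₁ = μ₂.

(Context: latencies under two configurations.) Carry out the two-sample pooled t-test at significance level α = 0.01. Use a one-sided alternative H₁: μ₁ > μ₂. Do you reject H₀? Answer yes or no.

x̄₁=38.944, s₁=3.386, n₁=18
x̄₂=49.438, s₂=4.412, n₂=16
s_p² = [17·3.386² + 15·4.412²]/32 = 15.2151
SE = √(s_p²·(1/18+1/16)) = 1.3402
t = (38.944−49.438)/1.3402 = -7.8293
df = 32
p-value (one-sided, H₁ greater) = 1.00000
At α=0.01: p ≥ α → fail to reject H₀

reject H₀: no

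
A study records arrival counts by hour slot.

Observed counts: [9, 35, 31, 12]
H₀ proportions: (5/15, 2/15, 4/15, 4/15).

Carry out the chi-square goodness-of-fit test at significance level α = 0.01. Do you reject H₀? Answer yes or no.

reject H₀: yes

n = 87; E_i = n·p_i = [29.00, 11.60, 23.20, 23.20]
χ² = (9−29.00)²/29.00 + (35−11.60)²/11.60 + (31−23.20)²/23.20 + (12−23.20)²/23.20 = 69.0259
df = 3
p-value (upper-tail) = 0.00000
At α=0.01: p < α → reject H₀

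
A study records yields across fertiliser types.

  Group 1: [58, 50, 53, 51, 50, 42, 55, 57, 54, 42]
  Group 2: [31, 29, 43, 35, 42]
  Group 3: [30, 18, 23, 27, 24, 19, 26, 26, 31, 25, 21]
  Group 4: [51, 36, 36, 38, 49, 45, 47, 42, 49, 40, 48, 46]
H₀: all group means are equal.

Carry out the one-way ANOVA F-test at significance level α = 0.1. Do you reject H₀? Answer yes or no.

reject H₀: yes

Group means [51.20, 36.00, 24.55, 43.92], grand mean 39.184
SSB = Σnᵢ(x̄ᵢ−x̄)² = 4120.467; SSW = ΣΣ(x−x̄ᵢ)² = 921.244
MSB = 4120.467/3 = 1373.4889; MSW = 921.244/34 = 27.0954
F = MSB/MSW = 50.6908
df = (3, 34)
p-value (upper-tail) = 0.00000
At α=0.1: p < α → reject H₀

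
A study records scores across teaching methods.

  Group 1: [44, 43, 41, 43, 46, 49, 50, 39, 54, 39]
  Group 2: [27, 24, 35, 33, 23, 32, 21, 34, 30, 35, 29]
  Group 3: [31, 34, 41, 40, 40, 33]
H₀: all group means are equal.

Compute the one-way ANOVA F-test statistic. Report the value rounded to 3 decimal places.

test statistic = 26.577

Group means [44.80, 29.36, 36.50], grand mean 36.667
SSB = Σnᵢ(x̄ᵢ−x̄)² = 1248.355; SSW = ΣΣ(x−x̄ᵢ)² = 563.645
MSB = 1248.355/2 = 624.1773; MSW = 563.645/24 = 23.4852
F = MSB/MSW = 26.5774
df = (2, 24)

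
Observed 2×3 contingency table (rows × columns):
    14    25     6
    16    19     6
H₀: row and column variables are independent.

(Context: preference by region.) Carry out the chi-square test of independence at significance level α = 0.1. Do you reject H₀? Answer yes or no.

reject H₀: no

Row totals [45, 41], col totals [30, 44, 12], n=86
χ² = (14−15.70)²/15.70 + (25−23.02)²/23.02 + (6−6.28)²/6.28 + (16−14.30)²/14.30 + (19−20.98)²/20.98 + (6−5.72)²/5.72 = 0.7671
df = 2
p-value (upper-tail) = 0.68143
At α=0.1: p ≥ α → fail to reject H₀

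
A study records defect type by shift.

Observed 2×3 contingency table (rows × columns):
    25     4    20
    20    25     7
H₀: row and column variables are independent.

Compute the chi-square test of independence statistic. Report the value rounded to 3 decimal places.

Row totals [49, 52], col totals [45, 29, 27], n=101
χ² = (25−21.83)²/21.83 + (4−14.07)²/14.07 + (20−13.10)²/13.10 + (20−23.17)²/23.17 + (25−14.93)²/14.93 + (7−13.90)²/13.90 = 21.9520
df = 2

test statistic = 21.952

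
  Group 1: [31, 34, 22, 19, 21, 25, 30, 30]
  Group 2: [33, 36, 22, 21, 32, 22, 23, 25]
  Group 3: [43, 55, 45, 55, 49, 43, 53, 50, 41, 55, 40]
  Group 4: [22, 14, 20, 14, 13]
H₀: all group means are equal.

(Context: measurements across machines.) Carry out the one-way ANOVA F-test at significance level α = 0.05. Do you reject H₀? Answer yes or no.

Group means [26.50, 26.75, 48.09, 16.60], grand mean 32.438
SSB = Σnᵢ(x̄ᵢ−x̄)² = 4490.266; SSW = ΣΣ(x−x̄ᵢ)² = 873.609
MSB = 4490.266/3 = 1496.7553; MSW = 873.609/28 = 31.2003
F = MSB/MSW = 47.9724
df = (3, 28)
p-value (upper-tail) = 0.00000
At α=0.05: p < α → reject H₀

reject H₀: yes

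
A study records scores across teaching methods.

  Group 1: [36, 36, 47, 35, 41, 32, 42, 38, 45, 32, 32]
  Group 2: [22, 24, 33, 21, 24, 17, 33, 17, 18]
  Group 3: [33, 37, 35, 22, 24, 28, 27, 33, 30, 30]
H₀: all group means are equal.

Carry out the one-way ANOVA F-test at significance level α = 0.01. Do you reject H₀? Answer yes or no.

Group means [37.82, 23.22, 29.90], grand mean 30.800
SSB = Σnᵢ(x̄ᵢ−x̄)² = 1066.708; SSW = ΣΣ(x−x̄ᵢ)² = 788.092
MSB = 1066.708/2 = 533.3540; MSW = 788.092/27 = 29.1886
F = MSB/MSW = 18.2727
df = (2, 27)
p-value (upper-tail) = 0.00001
At α=0.01: p < α → reject H₀

reject H₀: yes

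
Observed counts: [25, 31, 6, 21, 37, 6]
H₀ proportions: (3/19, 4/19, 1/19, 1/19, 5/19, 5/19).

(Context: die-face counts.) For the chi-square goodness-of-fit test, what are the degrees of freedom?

df = k − 1 = 6 − 1 = 5

degrees of freedom = 5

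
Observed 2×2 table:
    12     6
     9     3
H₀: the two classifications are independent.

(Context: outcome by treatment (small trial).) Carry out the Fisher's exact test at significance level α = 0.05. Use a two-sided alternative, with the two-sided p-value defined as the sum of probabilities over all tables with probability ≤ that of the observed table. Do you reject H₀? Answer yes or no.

reject H₀: no

Margins: r₁=18, r₂=12, c₁=21, c₂=9, n=30
p_obs = C(18,12)·C(12,9)/C(30,21); sum pmf over tables with pmf ≤ p_obs
p-value (two-sided) = 0.70356
At α=0.05: p ≥ α → fail to reject H₀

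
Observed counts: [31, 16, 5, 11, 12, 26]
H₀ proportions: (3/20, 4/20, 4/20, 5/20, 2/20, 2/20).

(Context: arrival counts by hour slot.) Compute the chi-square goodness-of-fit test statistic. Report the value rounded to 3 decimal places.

n = 101; E_i = n·p_i = [15.15, 20.20, 20.20, 25.25, 10.10, 10.10]
χ² = (31−15.15)²/15.15 + (16−20.20)²/20.20 + (5−20.20)²/20.20 + (11−25.25)²/25.25 + (12−10.10)²/10.10 + (26−10.10)²/10.10 = 62.3234
df = 5

test statistic = 62.323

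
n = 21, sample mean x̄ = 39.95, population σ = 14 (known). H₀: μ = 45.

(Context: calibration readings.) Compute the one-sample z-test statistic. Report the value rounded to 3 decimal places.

SE = σ/√n = 14/√21 = 3.0551
z = (x̄−μ₀)/SE = (39.95−45)/3.0551 = -1.6530

test statistic = -1.653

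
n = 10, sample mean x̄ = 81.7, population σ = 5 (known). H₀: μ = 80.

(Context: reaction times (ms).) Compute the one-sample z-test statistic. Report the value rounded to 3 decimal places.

test statistic = 1.075

SE = σ/√n = 5/√10 = 1.5811
z = (x̄−μ₀)/SE = (81.7−80)/1.5811 = 1.0752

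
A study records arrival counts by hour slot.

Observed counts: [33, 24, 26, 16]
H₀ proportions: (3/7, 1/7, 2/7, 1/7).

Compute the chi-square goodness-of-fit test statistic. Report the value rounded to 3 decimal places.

test statistic = 9.394

n = 99; E_i = n·p_i = [42.43, 14.14, 28.29, 14.14]
χ² = (33−42.43)²/42.43 + (24−14.14)²/14.14 + (26−28.29)²/28.29 + (16−14.14)²/14.14 = 9.3939
df = 3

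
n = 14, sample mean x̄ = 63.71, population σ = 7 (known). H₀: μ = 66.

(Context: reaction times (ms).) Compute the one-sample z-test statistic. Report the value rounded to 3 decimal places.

test statistic = -1.224

SE = σ/√n = 7/√14 = 1.8708
z = (x̄−μ₀)/SE = (63.71−66)/1.8708 = -1.2241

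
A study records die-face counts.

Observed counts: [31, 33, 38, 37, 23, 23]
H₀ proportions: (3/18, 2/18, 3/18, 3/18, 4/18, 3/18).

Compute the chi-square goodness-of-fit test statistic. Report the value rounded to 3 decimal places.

n = 185; E_i = n·p_i = [30.83, 20.56, 30.83, 30.83, 41.11, 30.83]
χ² = (31−30.83)²/30.83 + (33−20.56)²/20.56 + (38−30.83)²/30.83 + (37−30.83)²/30.83 + (23−41.11)²/41.11 + (23−30.83)²/30.83 = 20.4027
df = 5

test statistic = 20.403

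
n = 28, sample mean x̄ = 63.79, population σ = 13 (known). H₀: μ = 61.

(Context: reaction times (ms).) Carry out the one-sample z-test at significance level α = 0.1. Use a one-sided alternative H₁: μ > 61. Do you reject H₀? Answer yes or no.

reject H₀: no

SE = σ/√n = 13/√28 = 2.4568
z = (x̄−μ₀)/SE = (63.79−61)/2.4568 = 1.1356
p-value (one-sided, H₁ greater) = 0.12805
At α=0.1: p ≥ α → fail to reject H₀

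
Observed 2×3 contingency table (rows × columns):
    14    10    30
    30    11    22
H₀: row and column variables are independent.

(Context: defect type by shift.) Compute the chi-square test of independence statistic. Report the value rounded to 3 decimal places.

Row totals [54, 63], col totals [44, 21, 52], n=117
χ² = (14−20.31)²/20.31 + (10−9.69)²/9.69 + (30−24.00)²/24.00 + (30−23.69)²/23.69 + (11−11.31)²/11.31 + (22−28.00)²/28.00 = 6.4424
df = 2

test statistic = 6.442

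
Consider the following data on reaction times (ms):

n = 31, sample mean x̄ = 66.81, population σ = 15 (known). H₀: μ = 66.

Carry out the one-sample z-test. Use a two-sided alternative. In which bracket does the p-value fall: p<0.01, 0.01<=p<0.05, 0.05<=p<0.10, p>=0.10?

SE = σ/√n = 15/√31 = 2.6941
z = (x̄−μ₀)/SE = (66.81−66)/2.6941 = 0.3007
p-value (two-sided) = 0.76367
→ bracket: p>=0.10

p-value bracket: p>=0.10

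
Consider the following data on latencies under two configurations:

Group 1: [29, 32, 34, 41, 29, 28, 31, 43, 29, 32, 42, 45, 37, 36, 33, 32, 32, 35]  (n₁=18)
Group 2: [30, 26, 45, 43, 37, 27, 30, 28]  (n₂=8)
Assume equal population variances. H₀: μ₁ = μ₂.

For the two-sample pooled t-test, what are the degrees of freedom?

df = n₁ + n₂ − 2 = 18 + 8 − 2 = 24

degrees of freedom = 24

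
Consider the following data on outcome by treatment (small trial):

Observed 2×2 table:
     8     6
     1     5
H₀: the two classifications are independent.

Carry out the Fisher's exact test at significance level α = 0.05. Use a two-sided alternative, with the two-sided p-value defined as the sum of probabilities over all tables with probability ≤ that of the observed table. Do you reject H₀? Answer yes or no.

reject H₀: no

Margins: r₁=14, r₂=6, c₁=9, c₂=11, n=20
p_obs = C(14,8)·C(6,1)/C(20,9); sum pmf over tables with pmf ≤ p_obs
p-value (two-sided) = 0.15712
At α=0.05: p ≥ α → fail to reject H₀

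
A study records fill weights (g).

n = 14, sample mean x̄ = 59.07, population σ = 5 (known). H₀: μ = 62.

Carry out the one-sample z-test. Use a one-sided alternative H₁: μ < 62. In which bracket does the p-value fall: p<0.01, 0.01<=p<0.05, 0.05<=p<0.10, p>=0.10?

SE = σ/√n = 5/√14 = 1.3363
z = (x̄−μ₀)/SE = (59.07−62)/1.3363 = -2.1926
p-value (one-sided, H₁ less) = 0.01417
→ bracket: 0.01<=p<0.05

p-value bracket: 0.01<=p<0.05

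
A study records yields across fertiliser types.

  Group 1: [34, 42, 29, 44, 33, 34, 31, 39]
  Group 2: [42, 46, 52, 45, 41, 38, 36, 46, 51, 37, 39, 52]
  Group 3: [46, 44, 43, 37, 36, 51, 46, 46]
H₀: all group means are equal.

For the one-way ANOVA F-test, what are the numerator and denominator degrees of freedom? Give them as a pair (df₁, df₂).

degrees of freedom = [2, 25]

k = 3 groups, N = 28 total
df = (k−1, N−k) = (3−1, 28−3) = (2, 25)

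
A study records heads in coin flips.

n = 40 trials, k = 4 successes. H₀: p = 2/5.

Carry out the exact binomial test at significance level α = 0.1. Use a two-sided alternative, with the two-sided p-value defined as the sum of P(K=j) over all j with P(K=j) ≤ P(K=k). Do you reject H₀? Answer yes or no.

reject H₀: yes

Exact binomial: n=40, k=4, p₀=2/5=0.4000
P(X=j) = C(n,j)·p₀^j·(1−p₀)^(n−j); p = Σ P(X=j) over j with P(X=j) ≤ P(X=4)
p-value (two-sided) = 0.00004
At α=0.1: p < α → reject H₀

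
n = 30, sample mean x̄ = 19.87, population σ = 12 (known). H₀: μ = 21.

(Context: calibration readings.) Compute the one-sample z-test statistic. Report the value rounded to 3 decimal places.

test statistic = -0.516

SE = σ/√n = 12/√30 = 2.1909
z = (x̄−μ₀)/SE = (19.87−21)/2.1909 = -0.5158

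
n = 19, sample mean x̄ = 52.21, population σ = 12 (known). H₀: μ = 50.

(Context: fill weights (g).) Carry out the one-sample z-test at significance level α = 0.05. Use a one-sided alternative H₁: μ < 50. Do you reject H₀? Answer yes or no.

reject H₀: no

SE = σ/√n = 12/√19 = 2.7530
z = (x̄−μ₀)/SE = (52.21−50)/2.7530 = 0.8028
p-value (one-sided, H₁ less) = 0.78894
At α=0.05: p ≥ α → fail to reject H₀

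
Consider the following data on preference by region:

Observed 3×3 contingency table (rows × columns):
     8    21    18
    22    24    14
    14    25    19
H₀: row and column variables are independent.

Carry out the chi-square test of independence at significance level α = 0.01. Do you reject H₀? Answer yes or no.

Row totals [47, 60, 58], col totals [44, 70, 51], n=165
χ² = (8−12.53)²/12.53 + (21−19.94)²/19.94 + (18−14.53)²/14.53 + (22−16.00)²/16.00 + (24−25.45)²/25.45 + (14−18.55)²/18.55 + (14−15.47)²/15.47 + (25−24.61)²/24.61 + (19−17.93)²/17.93 = 6.1831
df = 4
p-value (upper-tail) = 0.18589
At α=0.01: p ≥ α → fail to reject H₀

reject H₀: no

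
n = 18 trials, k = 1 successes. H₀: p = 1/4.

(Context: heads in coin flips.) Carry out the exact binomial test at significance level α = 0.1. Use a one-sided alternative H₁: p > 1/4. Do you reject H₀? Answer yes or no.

reject H₀: no

Exact binomial: n=18, k=1, p₀=1/4=0.2500
P(X≥1) from Σ C(n,i)·p₀^i·(1−p₀)^(n−i)
p-value (one-sided, H₁ greater) = 0.99436
At α=0.1: p ≥ α → fail to reject H₀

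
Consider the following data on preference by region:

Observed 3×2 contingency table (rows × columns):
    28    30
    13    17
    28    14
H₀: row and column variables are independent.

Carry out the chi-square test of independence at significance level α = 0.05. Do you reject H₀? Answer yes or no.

Row totals [58, 30, 42], col totals [69, 61], n=130
χ² = (28−30.78)²/30.78 + (30−27.22)²/27.22 + (13−15.92)²/15.92 + (17−14.08)²/14.08 + (28−22.29)²/22.29 + (14−19.71)²/19.71 = 4.7948
df = 2
p-value (upper-tail) = 0.09095
At α=0.05: p ≥ α → fail to reject H₀

reject H₀: no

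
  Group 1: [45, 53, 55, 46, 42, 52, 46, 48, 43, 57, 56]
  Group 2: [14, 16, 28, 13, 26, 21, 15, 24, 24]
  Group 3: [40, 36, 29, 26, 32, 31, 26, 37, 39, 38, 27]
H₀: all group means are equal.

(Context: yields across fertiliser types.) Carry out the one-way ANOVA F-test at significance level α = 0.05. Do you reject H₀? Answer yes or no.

reject H₀: yes

Group means [49.36, 20.11, 32.82], grand mean 35.000
SSB = Σnᵢ(x̄ᵢ−x̄)² = 4316.929; SSW = ΣΣ(x−x̄ᵢ)² = 841.071
MSB = 4316.929/2 = 2158.4646; MSW = 841.071/28 = 30.0382
F = MSB/MSW = 71.8572
df = (2, 28)
p-value (upper-tail) = 0.00000
At α=0.05: p < α → reject H₀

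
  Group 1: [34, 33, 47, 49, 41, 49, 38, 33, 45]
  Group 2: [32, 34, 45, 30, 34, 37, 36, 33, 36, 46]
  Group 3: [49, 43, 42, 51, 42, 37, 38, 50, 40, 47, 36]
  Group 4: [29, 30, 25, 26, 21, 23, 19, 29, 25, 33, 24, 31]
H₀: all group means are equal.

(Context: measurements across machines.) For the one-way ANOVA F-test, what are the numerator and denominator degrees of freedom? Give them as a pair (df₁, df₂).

k = 4 groups, N = 42 total
df = (k−1, N−k) = (4−1, 42−4) = (3, 38)

degrees of freedom = [3, 38]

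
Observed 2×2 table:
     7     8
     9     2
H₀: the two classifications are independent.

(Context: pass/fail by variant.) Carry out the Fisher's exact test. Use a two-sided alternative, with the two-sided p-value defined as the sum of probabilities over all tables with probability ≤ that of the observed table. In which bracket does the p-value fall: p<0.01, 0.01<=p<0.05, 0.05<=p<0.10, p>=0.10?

Margins: r₁=15, r₂=11, c₁=16, c₂=10, n=26
p_obs = C(15,7)·C(11,9)/C(26,16); sum pmf over tables with pmf ≤ p_obs
p-value (two-sided) = 0.10925
→ bracket: p>=0.10

p-value bracket: p>=0.10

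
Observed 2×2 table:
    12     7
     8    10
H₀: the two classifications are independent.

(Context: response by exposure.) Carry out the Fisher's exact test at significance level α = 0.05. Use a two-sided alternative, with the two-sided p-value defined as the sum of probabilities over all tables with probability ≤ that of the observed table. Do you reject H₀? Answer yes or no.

Margins: r₁=19, r₂=18, c₁=20, c₂=17, n=37
p_obs = C(19,12)·C(18,8)/C(37,20); sum pmf over tables with pmf ≤ p_obs
p-value (two-sided) = 0.32998
At α=0.05: p ≥ α → fail to reject H₀

reject H₀: no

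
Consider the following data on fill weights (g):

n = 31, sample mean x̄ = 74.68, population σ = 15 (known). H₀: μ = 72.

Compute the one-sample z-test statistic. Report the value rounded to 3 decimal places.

SE = σ/√n = 15/√31 = 2.6941
z = (x̄−μ₀)/SE = (74.68−72)/2.6941 = 0.9948

test statistic = 0.995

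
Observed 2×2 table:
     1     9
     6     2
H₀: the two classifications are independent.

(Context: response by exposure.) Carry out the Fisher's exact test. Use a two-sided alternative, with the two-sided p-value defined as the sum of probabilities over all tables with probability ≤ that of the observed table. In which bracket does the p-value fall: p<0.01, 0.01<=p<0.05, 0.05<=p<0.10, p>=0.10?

Margins: r₁=10, r₂=8, c₁=7, c₂=11, n=18
p_obs = C(10,1)·C(8,6)/C(18,7); sum pmf over tables with pmf ≤ p_obs
p-value (two-sided) = 0.01282
→ bracket: 0.01<=p<0.05

p-value bracket: 0.01<=p<0.05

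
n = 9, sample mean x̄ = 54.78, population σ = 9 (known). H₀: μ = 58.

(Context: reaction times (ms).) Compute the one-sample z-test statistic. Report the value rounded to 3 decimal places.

SE = σ/√n = 9/√9 = 3.0000
z = (x̄−μ₀)/SE = (54.78−58)/3.0000 = -1.0733

test statistic = -1.073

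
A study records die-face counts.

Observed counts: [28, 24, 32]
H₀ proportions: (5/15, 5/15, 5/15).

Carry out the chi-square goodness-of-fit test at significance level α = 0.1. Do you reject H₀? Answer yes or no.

n = 84; E_i = n·p_i = [28.00, 28.00, 28.00]
χ² = (28−28.00)²/28.00 + (24−28.00)²/28.00 + (32−28.00)²/28.00 = 1.1429
df = 2
p-value (upper-tail) = 0.56472
At α=0.1: p ≥ α → fail to reject H₀

reject H₀: no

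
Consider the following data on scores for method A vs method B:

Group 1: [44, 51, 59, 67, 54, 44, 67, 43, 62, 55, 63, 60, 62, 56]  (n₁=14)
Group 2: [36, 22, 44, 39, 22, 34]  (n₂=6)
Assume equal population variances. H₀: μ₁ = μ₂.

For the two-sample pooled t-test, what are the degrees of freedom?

degrees of freedom = 18

df = n₁ + n₂ − 2 = 14 + 6 − 2 = 18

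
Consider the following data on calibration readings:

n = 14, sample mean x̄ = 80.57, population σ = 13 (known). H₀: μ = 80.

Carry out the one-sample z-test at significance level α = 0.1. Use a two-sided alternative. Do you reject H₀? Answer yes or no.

reject H₀: no

SE = σ/√n = 13/√14 = 3.4744
z = (x̄−μ₀)/SE = (80.57−80)/3.4744 = 0.1641
p-value (two-sided) = 0.86969
At α=0.1: p ≥ α → fail to reject H₀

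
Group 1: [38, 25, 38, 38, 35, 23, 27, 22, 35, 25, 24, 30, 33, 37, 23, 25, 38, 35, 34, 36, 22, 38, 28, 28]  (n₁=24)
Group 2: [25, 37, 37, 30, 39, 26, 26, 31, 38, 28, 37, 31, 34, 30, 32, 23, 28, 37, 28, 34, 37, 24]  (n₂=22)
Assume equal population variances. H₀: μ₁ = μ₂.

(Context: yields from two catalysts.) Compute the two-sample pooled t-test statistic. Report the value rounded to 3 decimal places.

test statistic = -0.451

x̄₁=30.708, s₁=6.068, n₁=24
x̄₂=31.455, s₂=5.050, n₂=22
s_p² = [23·6.068² + 21·5.050²]/44 = 31.4185
SE = √(s_p²·(1/24+1/22)) = 1.6545
t = (30.708−31.455)/1.6545 = -0.4510
df = 44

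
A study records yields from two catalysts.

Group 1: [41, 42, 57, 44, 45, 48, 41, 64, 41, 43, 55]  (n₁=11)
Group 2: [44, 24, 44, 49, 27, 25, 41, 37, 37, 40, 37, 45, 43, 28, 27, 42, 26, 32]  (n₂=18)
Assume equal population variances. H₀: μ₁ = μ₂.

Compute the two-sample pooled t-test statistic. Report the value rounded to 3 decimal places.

x̄₁=47.364, s₁=7.839, n₁=11
x̄₂=36.000, s₂=8.095, n₂=18
s_p² = [10·7.839² + 17·8.095²]/27 = 64.0202
SE = √(s_p²·(1/11+1/18)) = 3.0621
t = (47.364−36.000)/3.0621 = 3.7110
df = 27

test statistic = 3.711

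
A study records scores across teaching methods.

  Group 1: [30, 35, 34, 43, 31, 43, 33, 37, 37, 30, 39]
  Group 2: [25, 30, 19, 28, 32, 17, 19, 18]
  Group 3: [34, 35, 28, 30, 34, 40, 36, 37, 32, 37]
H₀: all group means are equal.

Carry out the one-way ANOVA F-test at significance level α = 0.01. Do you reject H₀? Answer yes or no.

reject H₀: yes

Group means [35.64, 23.50, 34.30], grand mean 31.828
SSB = Σnᵢ(x̄ᵢ−x̄)² = 775.492; SSW = ΣΣ(x−x̄ᵢ)² = 582.645
MSB = 775.492/2 = 387.7462; MSW = 582.645/26 = 22.4094
F = MSB/MSW = 17.3028
df = (2, 26)
p-value (upper-tail) = 0.00002
At α=0.01: p < α → reject H₀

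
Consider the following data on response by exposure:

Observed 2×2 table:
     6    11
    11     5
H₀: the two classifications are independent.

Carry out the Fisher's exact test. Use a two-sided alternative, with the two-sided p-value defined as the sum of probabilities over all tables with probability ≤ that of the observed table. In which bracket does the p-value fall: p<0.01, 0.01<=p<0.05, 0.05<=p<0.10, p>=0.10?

Margins: r₁=17, r₂=16, c₁=17, c₂=16, n=33
p_obs = C(17,6)·C(16,11)/C(33,17); sum pmf over tables with pmf ≤ p_obs
p-value (two-sided) = 0.08441
→ bracket: 0.05<=p<0.10

p-value bracket: 0.05<=p<0.10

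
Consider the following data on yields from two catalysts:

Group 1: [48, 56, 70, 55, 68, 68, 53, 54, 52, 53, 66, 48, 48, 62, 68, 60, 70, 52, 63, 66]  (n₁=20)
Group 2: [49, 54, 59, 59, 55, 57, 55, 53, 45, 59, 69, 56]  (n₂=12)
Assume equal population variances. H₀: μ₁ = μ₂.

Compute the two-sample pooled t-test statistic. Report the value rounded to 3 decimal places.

test statistic = 1.197

x̄₁=59.000, s₁=7.921, n₁=20
x̄₂=55.833, s₂=5.890, n₂=12
s_p² = [19·7.921² + 11·5.890²]/30 = 52.4556
SE = √(s_p²·(1/20+1/12)) = 2.6446
t = (59.000−55.833)/2.6446 = 1.1974
df = 30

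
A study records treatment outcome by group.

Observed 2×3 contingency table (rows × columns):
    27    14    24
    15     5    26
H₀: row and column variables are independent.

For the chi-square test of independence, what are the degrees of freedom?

df = (r−1)(c−1) = (2−1)·(3−1) = 2

degrees of freedom = 2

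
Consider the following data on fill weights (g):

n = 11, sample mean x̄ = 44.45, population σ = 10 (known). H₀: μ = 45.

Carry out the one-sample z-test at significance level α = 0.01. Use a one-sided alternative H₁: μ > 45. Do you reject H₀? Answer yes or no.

reject H₀: no

SE = σ/√n = 10/√11 = 3.0151
z = (x̄−μ₀)/SE = (44.45−45)/3.0151 = -0.1824
p-value (one-sided, H₁ greater) = 0.57237
At α=0.01: p ≥ α → fail to reject H₀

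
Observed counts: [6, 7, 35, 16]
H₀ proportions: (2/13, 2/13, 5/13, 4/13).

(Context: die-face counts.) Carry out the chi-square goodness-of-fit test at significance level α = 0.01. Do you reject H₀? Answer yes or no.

n = 64; E_i = n·p_i = [9.85, 9.85, 24.62, 19.69]
χ² = (6−9.85)²/9.85 + (7−9.85)²/9.85 + (35−24.62)²/24.62 + (16−19.69)²/19.69 = 7.3984
df = 3
p-value (upper-tail) = 0.06023
At α=0.01: p ≥ α → fail to reject H₀

reject H₀: no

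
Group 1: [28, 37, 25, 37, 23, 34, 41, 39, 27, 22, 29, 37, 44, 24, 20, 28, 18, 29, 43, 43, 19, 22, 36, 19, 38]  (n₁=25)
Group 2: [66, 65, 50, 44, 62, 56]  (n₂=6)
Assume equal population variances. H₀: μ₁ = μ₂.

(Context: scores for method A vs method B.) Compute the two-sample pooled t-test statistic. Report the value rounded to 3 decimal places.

x̄₁=30.480, s₁=8.505, n₁=25
x̄₂=57.167, s₂=8.819, n₂=6
s_p² = [24·8.505² + 5·8.819²]/29 = 73.2784
SE = √(s_p²·(1/25+1/6)) = 3.8916
t = (30.480−57.167)/3.8916 = -6.8576
df = 29

test statistic = -6.858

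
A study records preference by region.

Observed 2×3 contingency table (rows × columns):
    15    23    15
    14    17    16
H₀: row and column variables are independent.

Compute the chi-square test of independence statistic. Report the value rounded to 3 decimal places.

test statistic = 0.609

Row totals [53, 47], col totals [29, 40, 31], n=100
χ² = (15−15.37)²/15.37 + (23−21.20)²/21.20 + (15−16.43)²/16.43 + (14−13.63)²/13.63 + (17−18.80)²/18.80 + (16−14.57)²/14.57 = 0.6089
df = 2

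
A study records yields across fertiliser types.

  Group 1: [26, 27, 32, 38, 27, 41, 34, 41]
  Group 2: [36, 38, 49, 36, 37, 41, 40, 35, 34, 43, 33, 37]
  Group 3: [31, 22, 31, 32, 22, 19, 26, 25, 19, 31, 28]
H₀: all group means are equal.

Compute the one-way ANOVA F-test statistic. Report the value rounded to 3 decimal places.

test statistic = 16.382

Group means [33.25, 38.25, 26.00], grand mean 32.613
SSB = Σnᵢ(x̄ᵢ−x̄)² = 865.605; SSW = ΣΣ(x−x̄ᵢ)² = 739.750
MSB = 865.605/2 = 432.8024; MSW = 739.750/28 = 26.4196
F = MSB/MSW = 16.3818
df = (2, 28)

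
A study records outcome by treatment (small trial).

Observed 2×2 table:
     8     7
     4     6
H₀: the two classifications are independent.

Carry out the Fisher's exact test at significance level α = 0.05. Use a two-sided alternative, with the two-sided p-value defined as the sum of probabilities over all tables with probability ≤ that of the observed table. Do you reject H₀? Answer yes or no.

Margins: r₁=15, r₂=10, c₁=12, c₂=13, n=25
p_obs = C(15,8)·C(10,4)/C(25,12); sum pmf over tables with pmf ≤ p_obs
p-value (two-sided) = 0.68817
At α=0.05: p ≥ α → fail to reject H₀

reject H₀: no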